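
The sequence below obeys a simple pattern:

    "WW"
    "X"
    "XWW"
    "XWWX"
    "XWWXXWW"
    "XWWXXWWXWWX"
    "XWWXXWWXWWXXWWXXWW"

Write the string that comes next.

XWWXXWWXWWXXWWXXWWXWWXXWWXWWX

This is a Fibonacci-style word recurrence s(k) = s(k−1)·s(k−2): e.g. X·WW = XWW.
Continuing: XWWXXWWXWWXXWWXXWW · XWWXXWWXWWX gives term 8.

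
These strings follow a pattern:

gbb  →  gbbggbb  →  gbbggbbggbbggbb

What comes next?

s(k+1) = s(k)·g·s(k) — each term doubles the last with 'g' between the halves.
One more doubling of gbbggbbggbbggbb gives the answer.

gbbggbbggbbggbbggbbggbbggbbggbb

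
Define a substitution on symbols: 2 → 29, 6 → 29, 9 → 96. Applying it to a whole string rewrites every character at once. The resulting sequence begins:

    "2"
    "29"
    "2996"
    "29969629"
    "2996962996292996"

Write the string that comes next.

29969629962929969629299629969629

Applying the rule to each of the 16 symbols of 2996962996292996 gives the pieces 29 96 96 29 96 29 29 96 96 29 29 96 29 96 96 29, which concatenate to the answer.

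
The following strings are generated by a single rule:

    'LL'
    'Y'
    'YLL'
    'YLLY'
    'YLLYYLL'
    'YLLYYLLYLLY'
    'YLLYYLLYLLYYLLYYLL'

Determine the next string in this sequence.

YLLYYLLYLLYYLLYYLLYLLYYLLYLLY

This is a Fibonacci-style word recurrence s(k) = s(k−1)·s(k−2): e.g. Y·LL = YLL.
The next term joins YLLYYLLYLLYYLLYYLL and YLLYYLLYLLY.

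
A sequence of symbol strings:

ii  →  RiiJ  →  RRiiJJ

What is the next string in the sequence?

Every step adds R to the front and J to the end of the previous string.
So the next term is R·RRiiJJ·J.

RRRiiJJJ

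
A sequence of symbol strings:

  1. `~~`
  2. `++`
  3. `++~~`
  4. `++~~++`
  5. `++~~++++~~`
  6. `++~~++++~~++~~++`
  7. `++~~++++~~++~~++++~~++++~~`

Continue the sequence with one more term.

++~~++++~~++~~++++~~++++~~++~~++++~~++~~++

Each term (from the third on) is the previous term followed by the one before it: term 3 = ++·~~ = ++~~.
Continuing: ++~~++++~~++~~++++~~++++~~ · ++~~++++~~++~~++ gives term 8.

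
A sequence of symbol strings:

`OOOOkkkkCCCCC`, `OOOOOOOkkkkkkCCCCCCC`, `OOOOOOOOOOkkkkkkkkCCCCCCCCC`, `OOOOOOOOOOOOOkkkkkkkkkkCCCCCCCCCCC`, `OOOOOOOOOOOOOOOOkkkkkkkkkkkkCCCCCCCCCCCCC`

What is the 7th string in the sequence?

Reading off run lengths: O runs 4, 7, 10, 13, 16; k runs 4, 6, 8, 10, 12; C runs 5, 7, 9, 11, 13 — each is linear in n, where the shown terms are n = 2, 3, 4, 5, 6.
Setting n = 8 gives 22, 16, 17 characters in each block.

OOOOOOOOOOOOOOOOOOOOOOkkkkkkkkkkkkkkkkCCCCCCCCCCCCCCCCC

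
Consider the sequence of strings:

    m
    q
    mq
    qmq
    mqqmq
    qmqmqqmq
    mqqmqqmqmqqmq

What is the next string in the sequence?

qmqmqqmqmqqmqqmqmqqmq

Each term (from the third on) is the two preceding terms concatenated in order: term 3 = m·q = mq.
So term 8 is qmqmqqmq·mqqmqqmqmqqmq.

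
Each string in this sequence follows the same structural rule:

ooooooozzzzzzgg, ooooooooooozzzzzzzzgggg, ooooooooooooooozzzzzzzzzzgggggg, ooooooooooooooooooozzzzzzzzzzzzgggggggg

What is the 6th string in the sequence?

Each string has the form o^{4n-1} z^{2n+2} g^{2n-2}, where the shown terms are n = 2, 3, 4, 5.
For term 6, n = 7, so the run lengths are 27, 16, 12.

ooooooooooooooooooooooooooozzzzzzzzzzzzzzzzgggggggggggg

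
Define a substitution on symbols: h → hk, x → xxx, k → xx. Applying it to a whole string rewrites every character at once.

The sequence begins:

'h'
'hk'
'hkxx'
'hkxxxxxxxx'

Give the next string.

Expanding hkxxxxxxxx: h→hk, k→xx, x→xxx, x→xxx, x→xxx, x→xxx, x→xxx, x→xxx, x→xxx, x→xxx. Concatenated: hk xx xxx xxx xxx xxx xxx xxx xxx xxx.

hkxxxxxxxxxxxxxxxxxxxxxxxxxx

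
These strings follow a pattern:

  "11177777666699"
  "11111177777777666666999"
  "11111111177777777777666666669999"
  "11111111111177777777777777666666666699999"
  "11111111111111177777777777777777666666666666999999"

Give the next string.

Reading off run lengths: 1 runs 3, 6, 9, 12, 15; 7 runs 5, 8, 11, 14, 17; 6 runs 4, 6, 8, 10, 12; 9 runs 2, 3, 4, 5, 6 — each is linear in n (n = 1, 2, …).
Setting n = 6 gives 18, 20, 14, 7 characters in each block.

11111111111111111177777777777777777777666666666666669999999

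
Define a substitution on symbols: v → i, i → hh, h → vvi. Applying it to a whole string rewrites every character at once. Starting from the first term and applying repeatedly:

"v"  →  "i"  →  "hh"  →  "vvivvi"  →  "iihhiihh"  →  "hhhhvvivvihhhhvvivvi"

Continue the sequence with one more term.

φ(hhhhvvivvihhhhvvivvi) expands symbol-by-symbol to vvi vvi vvi vvi i i hh i i hh vvi vvi vvi vvi i i hh i i hh; joining the 20 pieces gives the next term.

vvivvivvivviiihhiihhvvivvivvivviiihhiihh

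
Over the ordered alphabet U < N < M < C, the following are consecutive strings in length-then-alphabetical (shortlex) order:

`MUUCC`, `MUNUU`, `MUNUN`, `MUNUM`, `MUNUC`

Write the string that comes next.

MUNNU

Find the rightmost character of MUNUC below C, bump it to the next letter, and reset everything to its right to U.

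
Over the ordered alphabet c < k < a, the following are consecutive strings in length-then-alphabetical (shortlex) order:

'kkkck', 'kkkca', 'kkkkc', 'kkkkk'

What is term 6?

kkkac

Advancing 2 positions from kkkkk through kkkkk → kkkka reaches term 6.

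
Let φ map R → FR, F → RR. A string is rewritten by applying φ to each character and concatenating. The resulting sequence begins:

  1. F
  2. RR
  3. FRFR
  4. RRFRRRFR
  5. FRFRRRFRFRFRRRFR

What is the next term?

Applying the rule to each of the 16 symbols of FRFRRRFRFRFRRRFR gives the pieces RR FR RR FR FR FR RR FR RR FR RR FR FR FR RR FR, which concatenate to the answer.

RRFRRRFRFRFRRRFRRRFRRRFRFRFRRRFR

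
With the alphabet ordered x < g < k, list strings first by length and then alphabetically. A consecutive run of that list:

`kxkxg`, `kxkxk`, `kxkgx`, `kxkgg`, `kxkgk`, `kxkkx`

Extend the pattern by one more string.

kxkkg

The successor of kxkkx increments the rightmost position that isn't already k and resets every position after it to x.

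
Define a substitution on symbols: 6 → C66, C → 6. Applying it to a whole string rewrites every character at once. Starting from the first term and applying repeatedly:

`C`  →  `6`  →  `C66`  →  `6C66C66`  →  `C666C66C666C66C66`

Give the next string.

Rewriting the 17 symbols of C666C66C666C66C66 one by one yields 6 C66 C66 C66 6 C66 C66 6 C66 C66 C66 6 C66 C66 6 C66 C66; concatenated:

6C66C66C666C66C666C66C66C666C66C666C66C66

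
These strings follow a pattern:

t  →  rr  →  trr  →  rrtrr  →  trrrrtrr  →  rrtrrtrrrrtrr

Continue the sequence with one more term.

From term 3 onward, concatenate the second-to-last term with the last: t·rr = trr, rr·trr = rrtrr, …
So term 7 is trrrrtrr·rrtrrtrrrrtrr.

trrrrtrrrrtrrtrrrrtrr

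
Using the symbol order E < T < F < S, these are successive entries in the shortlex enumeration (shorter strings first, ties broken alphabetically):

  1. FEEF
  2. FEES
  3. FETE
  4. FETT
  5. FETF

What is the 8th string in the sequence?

Continuing the enumeration 3 steps past FETF: FETF → FETS → FEFE → (answer).

FEFT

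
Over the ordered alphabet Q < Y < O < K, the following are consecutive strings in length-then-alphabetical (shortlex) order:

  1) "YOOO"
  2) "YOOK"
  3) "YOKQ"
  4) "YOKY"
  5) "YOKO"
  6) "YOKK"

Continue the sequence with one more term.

YKQQ

Treat YOKK as a base-4 numeral over the given alphabet and add one, carrying through any trailing K's.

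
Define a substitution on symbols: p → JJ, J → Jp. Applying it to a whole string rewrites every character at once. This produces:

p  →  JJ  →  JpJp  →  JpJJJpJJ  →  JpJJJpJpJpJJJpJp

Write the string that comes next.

Rewriting the 16 symbols of JpJJJpJpJpJJJpJp one by one yields Jp JJ Jp Jp Jp JJ Jp JJ Jp JJ Jp Jp Jp JJ Jp JJ; concatenated:

JpJJJpJpJpJJJpJJJpJJJpJpJpJJJpJJ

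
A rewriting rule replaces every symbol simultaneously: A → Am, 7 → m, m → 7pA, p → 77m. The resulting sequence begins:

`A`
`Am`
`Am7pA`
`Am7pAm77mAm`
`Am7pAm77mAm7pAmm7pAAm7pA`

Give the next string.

Rewriting the 24 symbols of Am7pAm77mAm7pAmm7pAAm7pA one by one yields Am 7pA m 77m Am 7pA m m 7pA Am 7pA m 77m Am 7pA 7pA m 77m Am Am 7pA m 77m Am; concatenated:

Am7pAm77mAm7pAmm7pAAm7pAm77mAm7pA7pAm77mAmAm7pAm77mAm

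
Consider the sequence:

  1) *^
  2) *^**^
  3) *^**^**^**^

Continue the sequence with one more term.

Each string is two copies of the previous one joined by '*'.
Doubling *^**^**^**^ with '*' between the halves:

*^**^**^**^**^**^**^**^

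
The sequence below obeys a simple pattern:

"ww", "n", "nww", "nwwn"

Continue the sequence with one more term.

nwwnnww

From term 3 onward, concatenate the last term with the second-to-last: n·ww = nww, nww·n = nwwn, …
Continuing: nwwn · nww gives term 5.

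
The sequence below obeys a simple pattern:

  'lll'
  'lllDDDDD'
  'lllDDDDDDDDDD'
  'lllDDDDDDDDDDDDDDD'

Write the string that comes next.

Every step adds DDDDD to the end: s(k+1) = s(k)·DDDDD.
So the next term is lllDDDDDDDDDDDDDDD·DDDDD.

lllDDDDDDDDDDDDDDDDDDDD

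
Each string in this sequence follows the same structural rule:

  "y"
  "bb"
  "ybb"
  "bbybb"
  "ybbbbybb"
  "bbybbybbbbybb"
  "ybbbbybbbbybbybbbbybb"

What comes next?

From term 3 onward, concatenate the second-to-last term with the last: y·bb = ybb, bb·ybb = bbybb, …
Continuing: bbybbybbbbybb · ybbbbybbbbybbybbbbybb gives term 8.

bbybbybbbbybbybbbbybbbbybbybbbbybb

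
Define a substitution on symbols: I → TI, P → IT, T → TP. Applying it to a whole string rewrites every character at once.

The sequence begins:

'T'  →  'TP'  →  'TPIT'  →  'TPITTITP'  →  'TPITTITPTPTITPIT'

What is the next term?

TPITTITPTPTITPITTPITTPTITPITTITP

Replace each of the 16 characters of TPITTITPTPTITPIT in place — TP IT TI TP TP TI TP IT TP IT TP TI TP IT TI TP — and concatenate.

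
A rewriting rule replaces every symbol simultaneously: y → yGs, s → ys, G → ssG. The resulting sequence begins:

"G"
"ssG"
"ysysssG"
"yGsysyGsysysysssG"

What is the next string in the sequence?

φ(yGsysyGsysysysssG) expands symbol-by-symbol to yGs ssG ys yGs ys yGs ssG ys yGs ys yGs ys yGs ys ys ys ssG; joining the 17 pieces gives the next term.

yGsssGysyGsysyGsssGysyGsysyGsysyGsysysysssG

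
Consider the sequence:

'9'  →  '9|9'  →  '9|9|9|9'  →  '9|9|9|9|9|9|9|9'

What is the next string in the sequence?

Every step duplicates the string with '|' between the halves.
So the next term is two copies of 9|9|9|9|9|9|9|9 with '|' between the halves.

9|9|9|9|9|9|9|9|9|9|9|9|9|9|9|9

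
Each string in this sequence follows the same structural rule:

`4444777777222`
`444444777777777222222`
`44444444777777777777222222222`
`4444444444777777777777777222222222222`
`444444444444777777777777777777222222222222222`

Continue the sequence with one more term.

Each string has the form 4^{2n+2} 7^{3n+3} 2^{3n} (n = 1, 2, …).
At n = 6 the blocks have lengths 14, 21, 18.

44444444444444777777777777777777777222222222222222222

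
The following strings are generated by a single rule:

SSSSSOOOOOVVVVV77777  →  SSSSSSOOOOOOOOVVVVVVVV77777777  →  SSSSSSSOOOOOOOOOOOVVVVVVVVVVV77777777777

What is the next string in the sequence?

The n-th term is n+3 S's then 3n-1 O's then 3n-1 V's then 3n-1 7's, where the shown terms are n = 2, 3, 4.
For the next term, n = 5, so the run lengths are 8, 14, 14, 14.

SSSSSSSSOOOOOOOOOOOOOOVVVVVVVVVVVVVV77777777777777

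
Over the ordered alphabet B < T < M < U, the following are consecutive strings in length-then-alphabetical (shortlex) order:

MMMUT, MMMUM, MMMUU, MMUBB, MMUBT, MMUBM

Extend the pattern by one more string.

MMUBU

Find the rightmost character of MMUBM below U, bump it to the next letter, and reset everything to its right to B.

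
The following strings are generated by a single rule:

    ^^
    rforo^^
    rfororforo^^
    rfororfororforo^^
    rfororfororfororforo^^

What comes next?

The strings grow by a fixed prefix rforo each time.
One more step from rfororfororfororforo^^ gives the answer.

rfororfororfororfororforo^^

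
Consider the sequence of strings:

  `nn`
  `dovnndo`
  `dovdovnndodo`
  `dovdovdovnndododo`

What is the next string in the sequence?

Every step adds dov to the front and do to the end of the previous string.
Applying this once more to dovdovdovnndododo:

dovdovdovdovnndodododo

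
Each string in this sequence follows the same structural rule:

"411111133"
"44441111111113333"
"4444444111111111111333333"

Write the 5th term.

Reading off run lengths: 4 runs 1, 4, 7; 1 runs 6, 9, 12; 3 runs 2, 4, 6 — each is linear in n (n = 1, 2, …).
For term 5, n = 5, so the run lengths are 13, 18, 10.

44444444444441111111111111111113333333333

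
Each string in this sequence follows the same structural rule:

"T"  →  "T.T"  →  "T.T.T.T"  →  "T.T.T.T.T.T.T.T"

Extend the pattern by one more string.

s(k+1) = s(k)·.·s(k) — each term doubles the last with '.' between the halves.
Doubling T.T.T.T.T.T.T.T with '.' between the halves:

T.T.T.T.T.T.T.T.T.T.T.T.T.T.T.T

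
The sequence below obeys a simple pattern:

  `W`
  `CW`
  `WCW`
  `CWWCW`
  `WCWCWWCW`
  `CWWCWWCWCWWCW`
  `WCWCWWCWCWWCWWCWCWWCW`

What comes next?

Each term (from the third on) is the two preceding terms concatenated in order: term 3 = W·CW = WCW.
So term 8 is CWWCWWCWCWWCW·WCWCWWCWCWWCWWCWCWWCW.

CWWCWWCWCWWCWWCWCWWCWCWWCWWCWCWWCW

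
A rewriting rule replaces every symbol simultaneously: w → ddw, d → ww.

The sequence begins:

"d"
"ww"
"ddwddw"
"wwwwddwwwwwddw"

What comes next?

ddwddwddwddwwwwwddwddwddwddwddwwwwwddw

Replace each of the 14 characters of wwwwddwwwwwddw in place — ddw ddw ddw ddw ww ww ddw ddw ddw ddw ddw ww ww ddw — and concatenate.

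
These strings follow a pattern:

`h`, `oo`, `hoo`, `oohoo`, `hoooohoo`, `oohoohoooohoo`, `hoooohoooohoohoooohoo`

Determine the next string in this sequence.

From term 3 onward, concatenate the second-to-last term with the last: h·oo = hoo, oo·hoo = oohoo, …
So term 8 is oohoohoooohoo·hoooohoooohoohoooohoo.

oohoohoooohoohoooohoooohoohoooohoo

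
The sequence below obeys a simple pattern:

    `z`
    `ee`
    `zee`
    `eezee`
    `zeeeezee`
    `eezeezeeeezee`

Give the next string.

Each term (from the third on) is the two preceding terms concatenated in order: term 3 = z·ee = zee.
So term 7 is zeeeezee·eezeezeeeezee.

zeeeezeeeezeezeeeezee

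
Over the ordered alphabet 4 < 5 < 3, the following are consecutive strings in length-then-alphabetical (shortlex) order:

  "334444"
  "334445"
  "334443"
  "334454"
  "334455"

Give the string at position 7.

Stepping forward 2 times from 334455: 334455 → 334453, then the target.

334434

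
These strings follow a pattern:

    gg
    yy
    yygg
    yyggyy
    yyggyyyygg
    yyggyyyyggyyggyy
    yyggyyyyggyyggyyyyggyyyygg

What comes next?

From term 3 onward, concatenate the last term with the second-to-last: yy·gg = yygg, yygg·yy = yyggyy, …
Continuing: yyggyyyyggyyggyyyyggyyyygg · yyggyyyyggyyggyy gives term 8.

yyggyyyyggyyggyyyyggyyyyggyyggyyyyggyyggyy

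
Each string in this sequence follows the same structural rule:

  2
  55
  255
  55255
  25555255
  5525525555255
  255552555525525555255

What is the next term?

Each term (from the third on) is the two preceding terms concatenated in order: term 3 = 2·55 = 255.
So term 8 is 5525525555255·255552555525525555255.

5525525555255255552555525525555255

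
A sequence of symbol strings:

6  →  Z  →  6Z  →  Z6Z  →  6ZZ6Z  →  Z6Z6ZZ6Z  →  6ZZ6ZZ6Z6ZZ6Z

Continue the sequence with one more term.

Each term (from the third on) is the two preceding terms concatenated in order: term 3 = 6·Z = 6Z.
So term 8 is Z6Z6ZZ6Z·6ZZ6ZZ6Z6ZZ6Z.

Z6Z6ZZ6Z6ZZ6ZZ6Z6ZZ6Z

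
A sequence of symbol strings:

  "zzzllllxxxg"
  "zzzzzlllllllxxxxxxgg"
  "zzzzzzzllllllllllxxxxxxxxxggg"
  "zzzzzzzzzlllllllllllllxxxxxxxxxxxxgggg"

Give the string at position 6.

zzzzzzzzzzzzzlllllllllllllllllllxxxxxxxxxxxxxxxxxxgggggg

Reading off run lengths: z runs 3, 5, 7, 9; l runs 4, 7, 10, 13; x runs 3, 6, 9, 12; g runs 1, 2, 3, 4 — each is linear in n (n = 1, 2, …).
At n = 6 the blocks have lengths 13, 19, 18, 6.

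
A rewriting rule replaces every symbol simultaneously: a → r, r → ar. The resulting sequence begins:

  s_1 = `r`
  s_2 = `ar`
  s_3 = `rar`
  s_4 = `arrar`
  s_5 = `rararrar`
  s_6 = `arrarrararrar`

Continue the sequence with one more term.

rararrararrarrararrar

φ(arrarrararrar) expands symbol-by-symbol to r ar ar r ar ar r ar r ar ar r ar; joining the 13 pieces gives the next term.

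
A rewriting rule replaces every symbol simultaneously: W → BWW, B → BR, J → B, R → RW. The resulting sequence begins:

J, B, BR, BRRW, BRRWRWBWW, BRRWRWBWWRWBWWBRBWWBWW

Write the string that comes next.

BRRWRWBWWRWBWWBRBWWBWWRWBWWBRBWWBWWBRRWBRBWWBWWBRBWWBWW

Replace each of the 22 characters of BRRWRWBWWRWBWWBRBWWBWW in place — BR RW RW BWW RW BWW BR BWW BWW RW BWW BR BWW BWW BR RW BR BWW BWW BR BWW BWW — and concatenate.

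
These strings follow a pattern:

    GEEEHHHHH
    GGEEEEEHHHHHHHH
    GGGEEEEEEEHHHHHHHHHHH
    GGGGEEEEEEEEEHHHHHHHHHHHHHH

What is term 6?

Each string has the form G^{n} E^{2n+1} H^{3n+2} (n = 1, 2, …).
Setting n = 6 gives 6, 13, 20 characters in each block.

GGGGGGEEEEEEEEEEEEEHHHHHHHHHHHHHHHHHHHH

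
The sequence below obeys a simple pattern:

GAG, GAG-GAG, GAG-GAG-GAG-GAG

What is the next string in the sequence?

Each string is two copies of the previous one joined by '-'.
One more doubling of GAG-GAG-GAG-GAG gives the answer.

GAG-GAG-GAG-GAG-GAG-GAG-GAG-GAG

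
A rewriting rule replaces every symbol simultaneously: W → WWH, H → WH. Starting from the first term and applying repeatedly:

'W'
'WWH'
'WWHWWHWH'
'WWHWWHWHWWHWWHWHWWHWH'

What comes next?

φ(WWHWWHWHWWHWWHWHWWHWH) expands symbol-by-symbol to WWH WWH WH WWH WWH WH WWH WH WWH WWH WH WWH WWH WH WWH WH WWH WWH WH WWH WH; joining the 21 pieces gives the next term.

WWHWWHWHWWHWWHWHWWHWHWWHWWHWHWWHWWHWHWWHWHWWHWWHWHWWHWH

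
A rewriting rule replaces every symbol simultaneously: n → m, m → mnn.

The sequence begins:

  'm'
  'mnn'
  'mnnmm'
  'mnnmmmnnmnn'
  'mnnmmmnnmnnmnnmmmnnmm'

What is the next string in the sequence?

Rewriting the 21 symbols of mnnmmmnnmnnmnnmmmnnmm one by one yields mnn m m mnn mnn mnn m m mnn m m mnn m m mnn mnn mnn m m mnn mnn; concatenated:

mnnmmmnnmnnmnnmmmnnmmmnnmmmnnmnnmnnmmmnnmnn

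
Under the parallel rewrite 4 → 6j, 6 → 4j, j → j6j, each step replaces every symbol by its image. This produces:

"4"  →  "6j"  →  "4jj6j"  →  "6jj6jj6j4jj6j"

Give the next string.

φ(6jj6jj6j4jj6j) expands symbol-by-symbol to 4j j6j j6j 4j j6j j6j 4j j6j 6j j6j j6j 4j j6j; joining the 13 pieces gives the next term.

4jj6jj6j4jj6jj6j4jj6j6jj6jj6j4jj6j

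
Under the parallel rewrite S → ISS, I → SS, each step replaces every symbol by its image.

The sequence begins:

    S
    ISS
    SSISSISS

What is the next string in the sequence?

ISSISSSSISSISSSSISSISS

Rewriting each symbol of SSISSISS: S→ISS, S→ISS, I→SS, S→ISS, S→ISS, I→SS, S→ISS, S→ISS, which concatenates to ISS ISS SS ISS ISS SS ISS ISS.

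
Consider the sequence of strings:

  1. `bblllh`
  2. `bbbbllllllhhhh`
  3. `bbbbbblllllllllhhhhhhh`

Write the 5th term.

The n-th term is 2n b's then 3n l's then 3n-2 h's (n = 1, 2, …).
At n = 5 the blocks have lengths 10, 15, 13.

bbbbbbbbbblllllllllllllllhhhhhhhhhhhhh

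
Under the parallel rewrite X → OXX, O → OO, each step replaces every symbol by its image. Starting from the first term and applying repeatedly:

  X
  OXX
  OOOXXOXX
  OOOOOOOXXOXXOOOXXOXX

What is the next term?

Rewriting the 20 symbols of OOOOOOOXXOXXOOOXXOXX one by one yields OO OO OO OO OO OO OO OXX OXX OO OXX OXX OO OO OO OXX OXX OO OXX OXX; concatenated:

OOOOOOOOOOOOOOOXXOXXOOOXXOXXOOOOOOOXXOXXOOOXXOXX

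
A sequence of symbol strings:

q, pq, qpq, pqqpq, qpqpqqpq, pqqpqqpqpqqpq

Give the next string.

Each term (from the third on) is the two preceding terms concatenated in order: term 3 = q·pq = qpq.
So term 7 is qpqpqqpq·pqqpqqpqpqqpq.

qpqpqqpqpqqpqqpqpqqpq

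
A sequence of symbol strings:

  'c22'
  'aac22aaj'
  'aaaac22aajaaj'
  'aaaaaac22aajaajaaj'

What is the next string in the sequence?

Each term wraps the previous one in aa on the left and aaj on the right.
So the next term is aa·aaaaaac22aajaajaaj·aaj.

aaaaaaaac22aajaajaajaaj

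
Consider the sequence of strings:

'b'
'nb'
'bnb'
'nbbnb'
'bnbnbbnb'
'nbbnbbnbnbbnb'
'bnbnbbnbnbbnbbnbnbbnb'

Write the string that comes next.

This is a Fibonacci-style word recurrence s(k) = s(k−2)·s(k−1): e.g. b·nb = bnb.
Continuing: nbbnbbnbnbbnb · bnbnbbnbnbbnbbnbnbbnb gives term 8.

nbbnbbnbnbbnbbnbnbbnbnbbnbbnbnbbnb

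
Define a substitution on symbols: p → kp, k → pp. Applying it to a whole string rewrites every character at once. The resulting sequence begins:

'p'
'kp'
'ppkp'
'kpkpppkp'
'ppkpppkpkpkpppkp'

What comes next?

Applying the rule to each of the 16 symbols of ppkpppkpkpkpppkp gives the pieces kp kp pp kp kp kp pp kp pp kp pp kp kp kp pp kp, which concatenate to the answer.

kpkpppkpkpkpppkpppkpppkpkpkpppkp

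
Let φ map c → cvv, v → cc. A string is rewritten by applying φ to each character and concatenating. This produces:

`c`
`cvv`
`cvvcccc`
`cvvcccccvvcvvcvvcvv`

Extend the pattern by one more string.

cvvcccccvvcvvcvvcvvcvvcccccvvcccccvvcccccvvcccc

Replace each of the 19 characters of cvvcccccvvcvvcvvcvv in place — cvv cc cc cvv cvv cvv cvv cvv cc cc cvv cc cc cvv cc cc cvv cc cc — and concatenate.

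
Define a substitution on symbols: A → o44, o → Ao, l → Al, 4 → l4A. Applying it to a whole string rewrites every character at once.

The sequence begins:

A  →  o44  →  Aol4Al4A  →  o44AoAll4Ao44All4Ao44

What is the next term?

Rewriting the 21 symbols of o44AoAll4Ao44All4Ao44 one by one yields Ao l4A l4A o44 Ao o44 Al Al l4A o44 Ao l4A l4A o44 Al Al l4A o44 Ao l4A l4A; concatenated:

Aol4Al4Ao44Aoo44AlAll4Ao44Aol4Al4Ao44AlAll4Ao44Aol4Al4A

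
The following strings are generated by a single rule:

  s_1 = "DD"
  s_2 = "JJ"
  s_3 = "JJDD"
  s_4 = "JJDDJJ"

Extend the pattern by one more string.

JJDDJJJJDD

Each term (from the third on) is the previous term followed by the one before it: term 3 = JJ·DD = JJDD.
The next term joins JJDDJJ and JJDD.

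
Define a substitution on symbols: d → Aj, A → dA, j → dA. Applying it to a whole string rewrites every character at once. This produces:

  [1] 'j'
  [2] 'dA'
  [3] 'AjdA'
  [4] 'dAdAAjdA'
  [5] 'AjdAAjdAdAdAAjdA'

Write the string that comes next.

dAdAAjdAdAdAAjdAAjdAAjdAdAdAAjdA

Replace each of the 16 characters of AjdAAjdAdAdAAjdA in place — dA dA Aj dA dA dA Aj dA Aj dA Aj dA dA dA Aj dA — and concatenate.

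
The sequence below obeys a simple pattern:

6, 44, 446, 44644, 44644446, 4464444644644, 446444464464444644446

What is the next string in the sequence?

Each term (from the third on) is the previous term followed by the one before it: term 3 = 44·6 = 446.
So term 8 is 446444464464444644446·4464444644644.

4464444644644446444464464444644644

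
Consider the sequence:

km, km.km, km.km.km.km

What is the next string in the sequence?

Every step duplicates the string with '.' between the halves.
Doubling km.km.km.km with '.' between the halves:

km.km.km.km.km.km.km.km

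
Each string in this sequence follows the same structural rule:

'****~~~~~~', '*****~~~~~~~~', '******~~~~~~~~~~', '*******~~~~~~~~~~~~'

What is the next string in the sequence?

Reading off run lengths: * runs 4, 5, 6, 7; ~ runs 6, 8, 10, 12 — each is linear in n, where the shown terms are n = 3, 4, 5, 6.
For the next term, n = 7, so the run lengths are 8, 14.

********~~~~~~~~~~~~~~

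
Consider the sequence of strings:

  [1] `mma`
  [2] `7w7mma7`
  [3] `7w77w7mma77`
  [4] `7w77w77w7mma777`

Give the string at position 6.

7w77w77w77w77w7mma77777

s(k+1) = 7w7·s(k)·7, so each term gains 7w7 as a prefix and 7 as a suffix.
From 7w77w77w7mma777, 2 further steps: 7w77w77w7mma777 → 7w77w77w77w7mma7777 → (answer).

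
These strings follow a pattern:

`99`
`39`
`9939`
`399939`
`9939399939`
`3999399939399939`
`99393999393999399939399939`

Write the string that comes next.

399939993939993999393999393999399939399939

This is a Fibonacci-style word recurrence s(k) = s(k−2)·s(k−1): e.g. 99·39 = 9939.
The next term joins 3999399939399939 and 99393999393999399939399939.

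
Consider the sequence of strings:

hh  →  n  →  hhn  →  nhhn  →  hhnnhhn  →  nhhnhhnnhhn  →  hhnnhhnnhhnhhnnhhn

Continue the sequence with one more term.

From term 3 onward, concatenate the second-to-last term with the last: hh·n = hhn, n·hhn = nhhn, …
Continuing: nhhnhhnnhhn · hhnnhhnnhhnhhnnhhn gives term 8.

nhhnhhnnhhnhhnnhhnnhhnhhnnhhn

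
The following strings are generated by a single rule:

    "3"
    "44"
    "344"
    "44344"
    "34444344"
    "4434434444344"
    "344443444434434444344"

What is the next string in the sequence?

4434434444344344443444434434444344

From term 3 onward, concatenate the second-to-last term with the last: 3·44 = 344, 44·344 = 44344, …
The next term joins 4434434444344 and 344443444434434444344.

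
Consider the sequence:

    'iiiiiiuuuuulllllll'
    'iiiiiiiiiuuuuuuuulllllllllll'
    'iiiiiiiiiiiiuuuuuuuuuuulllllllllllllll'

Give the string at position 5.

Reading off run lengths: i runs 6, 9, 12; u runs 5, 8, 11; l runs 7, 11, 15 — each is linear in n, where the shown terms are n = 2, 3, 4.
Setting n = 6 gives 18, 17, 23 characters in each block.

iiiiiiiiiiiiiiiiiiuuuuuuuuuuuuuuuuulllllllllllllllllllllll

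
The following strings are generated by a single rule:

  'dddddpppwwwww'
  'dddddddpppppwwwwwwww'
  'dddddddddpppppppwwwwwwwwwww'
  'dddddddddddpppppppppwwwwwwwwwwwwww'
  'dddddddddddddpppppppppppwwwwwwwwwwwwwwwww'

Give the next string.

Each string has the form d^{2n+1} p^{2n-1} w^{3n-1}, where the shown terms are n = 2, 3, 4, 5, 6.
At n = 7 the blocks have lengths 15, 13, 20.

dddddddddddddddpppppppppppppwwwwwwwwwwwwwwwwwwww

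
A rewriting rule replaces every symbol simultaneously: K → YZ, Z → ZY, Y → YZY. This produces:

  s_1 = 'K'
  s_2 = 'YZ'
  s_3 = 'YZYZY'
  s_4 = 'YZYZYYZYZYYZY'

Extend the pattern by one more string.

Rewriting the 13 symbols of YZYZYYZYZYYZY one by one yields YZY ZY YZY ZY YZY YZY ZY YZY ZY YZY YZY ZY YZY; concatenated:

YZYZYYZYZYYZYYZYZYYZYZYYZYYZYZYYZY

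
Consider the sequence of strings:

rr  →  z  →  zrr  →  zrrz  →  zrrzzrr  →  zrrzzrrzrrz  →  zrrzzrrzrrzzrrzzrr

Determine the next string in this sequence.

This is a Fibonacci-style word recurrence s(k) = s(k−1)·s(k−2): e.g. z·rr = zrr.
Continuing: zrrzzrrzrrzzrrzzrr · zrrzzrrzrrz gives term 8.

zrrzzrrzrrzzrrzzrrzrrzzrrzrrz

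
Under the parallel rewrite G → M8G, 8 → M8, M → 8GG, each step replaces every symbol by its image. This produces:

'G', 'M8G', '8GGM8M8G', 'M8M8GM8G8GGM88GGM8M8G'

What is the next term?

8GGM88GGM8M8G8GGM8M8GM8M8GM8G8GGM8M8M8GM8G8GGM88GGM8M8G

Replace each of the 21 characters of M8M8GM8G8GGM88GGM8M8G in place — 8GG M8 8GG M8 M8G 8GG M8 M8G M8 M8G M8G 8GG M8 M8 M8G M8G 8GG M8 8GG M8 M8G — and concatenate.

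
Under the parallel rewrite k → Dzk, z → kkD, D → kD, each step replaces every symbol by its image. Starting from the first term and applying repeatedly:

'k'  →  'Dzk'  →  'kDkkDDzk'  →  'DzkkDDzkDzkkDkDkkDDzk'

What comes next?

Replace each of the 21 characters of DzkkDDzkDzkkDkDkkDDzk in place — kD kkD Dzk Dzk kD kD kkD Dzk kD kkD Dzk Dzk kD Dzk kD Dzk Dzk kD kD kkD Dzk — and concatenate.

kDkkDDzkDzkkDkDkkDDzkkDkkDDzkDzkkDDzkkDDzkDzkkDkDkkDDzk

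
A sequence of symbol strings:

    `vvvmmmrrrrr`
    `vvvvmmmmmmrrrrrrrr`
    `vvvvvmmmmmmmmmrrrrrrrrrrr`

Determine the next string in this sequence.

The n-th term is n+2 v's then 3n m's then 3n+2 r's (n = 1, 2, …).
At n = 4 the blocks have lengths 6, 12, 14.

vvvvvvmmmmmmmmmmmmrrrrrrrrrrrrrr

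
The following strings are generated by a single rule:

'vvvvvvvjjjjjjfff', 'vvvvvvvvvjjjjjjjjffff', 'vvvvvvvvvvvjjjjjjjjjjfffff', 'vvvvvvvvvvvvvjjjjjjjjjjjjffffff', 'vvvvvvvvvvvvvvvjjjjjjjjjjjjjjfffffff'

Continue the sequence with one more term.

vvvvvvvvvvvvvvvvvjjjjjjjjjjjjjjjjffffffff

Term n consists of 2n+1 v's, followed by 2n j's, followed by n f's, where the shown terms are n = 3, 4, 5, 6, 7.
At n = 8 the blocks have lengths 17, 16, 8.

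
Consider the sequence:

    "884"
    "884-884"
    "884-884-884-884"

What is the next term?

884-884-884-884-884-884-884-884

Each string is two copies of the previous one joined by '-'.
One more doubling of 884-884-884-884 gives the answer.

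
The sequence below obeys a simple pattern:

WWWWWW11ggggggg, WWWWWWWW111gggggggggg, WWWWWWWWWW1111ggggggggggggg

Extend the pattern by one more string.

WWWWWWWWWWWW11111gggggggggggggggg

Each string has the form W^{2n+2} 1^{n} g^{3n+1}, where the shown terms are n = 2, 3, 4.
Setting n = 5 gives 12, 5, 16 characters in each block.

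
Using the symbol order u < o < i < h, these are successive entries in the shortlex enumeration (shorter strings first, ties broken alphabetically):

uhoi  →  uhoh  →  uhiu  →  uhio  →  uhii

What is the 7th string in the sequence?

Advancing 2 positions from uhii through uhii → uhih reaches term 7.

uhhu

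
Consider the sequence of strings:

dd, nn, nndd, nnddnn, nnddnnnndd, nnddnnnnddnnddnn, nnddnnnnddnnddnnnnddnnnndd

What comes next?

This is a Fibonacci-style word recurrence s(k) = s(k−1)·s(k−2): e.g. nn·dd = nndd.
Continuing: nnddnnnnddnnddnnnnddnnnndd · nnddnnnnddnnddnn gives term 8.

nnddnnnnddnnddnnnnddnnnnddnnddnnnnddnnddnn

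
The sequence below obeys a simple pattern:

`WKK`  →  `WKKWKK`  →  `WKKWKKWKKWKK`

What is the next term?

Each string is two copies of the previous one concatenated.
Doubling WKKWKKWKKWKK:

WKKWKKWKKWKKWKKWKKWKKWKK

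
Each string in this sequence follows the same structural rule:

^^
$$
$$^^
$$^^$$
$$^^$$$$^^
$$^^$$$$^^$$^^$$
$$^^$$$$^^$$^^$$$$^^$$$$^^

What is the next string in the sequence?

This is a Fibonacci-style word recurrence s(k) = s(k−1)·s(k−2): e.g. $$·^^ = $$^^.
Continuing: $$^^$$$$^^$$^^$$$$^^$$$$^^ · $$^^$$$$^^$$^^$$ gives term 8.

$$^^$$$$^^$$^^$$$$^^$$$$^^$$^^$$$$^^$$^^$$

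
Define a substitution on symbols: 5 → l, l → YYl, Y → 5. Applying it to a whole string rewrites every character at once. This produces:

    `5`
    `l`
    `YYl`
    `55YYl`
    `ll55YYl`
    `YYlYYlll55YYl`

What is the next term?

Applying the rule to each of the 13 symbols of YYlYYlll55YYl gives the pieces 5 5 YYl 5 5 YYl YYl YYl l l 5 5 YYl, which concatenate to the answer.

55YYl55YYlYYlYYlll55YYl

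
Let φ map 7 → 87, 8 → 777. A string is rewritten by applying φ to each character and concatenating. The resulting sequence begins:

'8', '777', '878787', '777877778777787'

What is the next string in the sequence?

Rewriting the 15 symbols of 777877778777787 one by one yields 87 87 87 777 87 87 87 87 777 87 87 87 87 777 87; concatenated:

878787777878787877778787878777787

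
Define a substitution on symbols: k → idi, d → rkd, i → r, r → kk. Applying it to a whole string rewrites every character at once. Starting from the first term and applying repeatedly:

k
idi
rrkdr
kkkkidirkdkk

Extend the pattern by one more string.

Rewriting each symbol of kkkkidirkdkk: k→idi, k→idi, k→idi, k→idi, i→r, d→rkd, i→r, r→kk, k→idi, d→rkd, k→idi, k→idi, which concatenates to idi idi idi idi r rkd r kk idi rkd idi idi.

idiidiidiidirrkdrkkidirkdidiidi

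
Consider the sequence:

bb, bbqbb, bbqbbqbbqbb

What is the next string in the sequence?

Each string is two copies of the previous one joined by 'q'.
One more doubling of bbqbbqbbqbb gives the answer.

bbqbbqbbqbbqbbqbbqbbqbb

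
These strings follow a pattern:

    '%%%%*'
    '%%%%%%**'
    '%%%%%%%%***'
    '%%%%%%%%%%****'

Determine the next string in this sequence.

Reading off run lengths: % runs 4, 6, 8, 10; * runs 1, 2, 3, 4 — each is linear in n, where the shown terms are n = 2, 3, 4, 5.
Setting n = 6 gives 12, 5 characters in each block.

%%%%%%%%%%%%*****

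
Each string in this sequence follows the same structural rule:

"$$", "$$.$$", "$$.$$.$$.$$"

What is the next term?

$$.$$.$$.$$.$$.$$.$$.$$

Every step duplicates the string with '.' between the halves.
One more doubling of $$.$$.$$.$$ gives the answer.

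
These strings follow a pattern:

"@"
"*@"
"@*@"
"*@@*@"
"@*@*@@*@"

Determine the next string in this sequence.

*@@*@@*@*@@*@

Each term (from the third on) is the two preceding terms concatenated in order: term 3 = @·*@ = @*@.
Continuing: *@@*@ · @*@*@@*@ gives term 6.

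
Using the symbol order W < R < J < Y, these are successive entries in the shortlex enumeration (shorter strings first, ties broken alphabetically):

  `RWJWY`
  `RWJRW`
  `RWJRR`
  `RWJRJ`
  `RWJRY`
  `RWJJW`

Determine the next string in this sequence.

The successor of RWJJW increments the rightmost position that isn't already Y and resets every position after it to W.

RWJJR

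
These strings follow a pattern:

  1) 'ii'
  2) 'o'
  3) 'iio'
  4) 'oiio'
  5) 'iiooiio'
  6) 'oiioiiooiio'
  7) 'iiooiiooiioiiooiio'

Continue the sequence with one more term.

oiioiiooiioiiooiiooiioiiooiio

From term 3 onward, concatenate the second-to-last term with the last: ii·o = iio, o·iio = oiio, …
So term 8 is oiioiiooiio·iiooiiooiioiiooiio.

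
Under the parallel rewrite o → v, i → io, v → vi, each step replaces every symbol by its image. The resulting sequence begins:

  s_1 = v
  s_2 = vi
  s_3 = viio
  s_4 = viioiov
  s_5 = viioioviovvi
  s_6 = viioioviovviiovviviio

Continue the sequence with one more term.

Rewriting the 21 symbols of viioioviovviiovviviio one by one yields vi io io v io v vi io v vi vi io io v vi vi io vi io io v; concatenated:

viioioviovviiovviviioiovviviioviioiov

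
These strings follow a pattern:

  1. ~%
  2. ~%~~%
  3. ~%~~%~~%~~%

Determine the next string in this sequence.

Every step duplicates the string with '~' between the halves.
One more doubling of ~%~~%~~%~~% gives the answer.

~%~~%~~%~~%~~%~~%~~%~~%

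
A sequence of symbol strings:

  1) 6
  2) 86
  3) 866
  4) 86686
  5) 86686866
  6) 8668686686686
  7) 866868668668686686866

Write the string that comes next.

This is a Fibonacci-style word recurrence s(k) = s(k−1)·s(k−2): e.g. 86·6 = 866.
Continuing: 866868668668686686866 · 8668686686686 gives term 8.

8668686686686866868668668686686686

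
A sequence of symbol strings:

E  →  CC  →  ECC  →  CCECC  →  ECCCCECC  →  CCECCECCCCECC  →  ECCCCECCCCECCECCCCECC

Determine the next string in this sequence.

CCECCECCCCECCECCCCECCCCECCECCCCECC

This is a Fibonacci-style word recurrence s(k) = s(k−2)·s(k−1): e.g. E·CC = ECC.
The next term joins CCECCECCCCECC and ECCCCECCCCECCECCCCECC.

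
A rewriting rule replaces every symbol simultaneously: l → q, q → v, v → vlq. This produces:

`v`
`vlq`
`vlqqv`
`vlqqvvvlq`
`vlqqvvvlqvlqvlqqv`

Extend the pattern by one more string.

vlqqvvvlqvlqvlqqvvlqqvvlqqvvvlq

φ(vlqqvvvlqvlqvlqqv) expands symbol-by-symbol to vlq q v v vlq vlq vlq q v vlq q v vlq q v v vlq; joining the 17 pieces gives the next term.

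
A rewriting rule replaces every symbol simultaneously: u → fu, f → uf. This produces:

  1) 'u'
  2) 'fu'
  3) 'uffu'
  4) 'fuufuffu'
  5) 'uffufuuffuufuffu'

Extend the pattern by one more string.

Applying the rule to each of the 16 symbols of uffufuuffuufuffu gives the pieces fu uf uf fu uf fu fu uf uf fu fu uf fu uf uf fu, which concatenate to the answer.

fuufuffuuffufuufuffufuuffuufuffu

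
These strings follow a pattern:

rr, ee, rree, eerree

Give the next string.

Each term (from the third on) is the two preceding terms concatenated in order: term 3 = rr·ee = rree.
So term 5 is rree·eerree.

rreeeerree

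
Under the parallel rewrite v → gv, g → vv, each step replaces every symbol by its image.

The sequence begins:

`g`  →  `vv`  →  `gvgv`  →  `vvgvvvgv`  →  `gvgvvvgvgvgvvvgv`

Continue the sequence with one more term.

Rewriting the 16 symbols of gvgvvvgvgvgvvvgv one by one yields vv gv vv gv gv gv vv gv vv gv vv gv gv gv vv gv; concatenated:

vvgvvvgvgvgvvvgvvvgvvvgvgvgvvvgv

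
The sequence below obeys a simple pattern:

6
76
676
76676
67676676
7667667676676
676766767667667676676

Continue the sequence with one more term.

7667667676676676766767667667676676

This is a Fibonacci-style word recurrence s(k) = s(k−2)·s(k−1): e.g. 6·76 = 676.
So term 8 is 7667667676676·676766767667667676676.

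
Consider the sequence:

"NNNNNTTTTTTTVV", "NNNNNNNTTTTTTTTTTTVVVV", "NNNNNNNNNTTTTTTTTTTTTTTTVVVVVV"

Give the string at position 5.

NNNNNNNNNNNNNTTTTTTTTTTTTTTTTTTTTTTTVVVVVVVVVV

Reading off run lengths: N runs 5, 7, 9; T runs 7, 11, 15; V runs 2, 4, 6 — each is linear in n, where the shown terms are n = 2, 3, 4.
At n = 6 the blocks have lengths 13, 23, 10.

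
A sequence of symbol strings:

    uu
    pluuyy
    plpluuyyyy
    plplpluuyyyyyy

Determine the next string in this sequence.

plplplpluuyyyyyyyy

Each term wraps the previous one in pl on the left and yy on the right.
One more step from plplpluuyyyyyy gives the answer.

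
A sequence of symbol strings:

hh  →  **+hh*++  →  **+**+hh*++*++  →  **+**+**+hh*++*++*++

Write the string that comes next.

Each term wraps the previous one in **+ on the left and *++ on the right.
Applying this once more to **+**+**+hh*++*++*++:

**+**+**+**+hh*++*++*++*++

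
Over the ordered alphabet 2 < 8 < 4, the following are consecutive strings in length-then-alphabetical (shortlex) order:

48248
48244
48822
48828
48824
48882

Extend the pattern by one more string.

48888

The successor of 48882 increments the rightmost position that isn't already 4 and resets every position after it to 2.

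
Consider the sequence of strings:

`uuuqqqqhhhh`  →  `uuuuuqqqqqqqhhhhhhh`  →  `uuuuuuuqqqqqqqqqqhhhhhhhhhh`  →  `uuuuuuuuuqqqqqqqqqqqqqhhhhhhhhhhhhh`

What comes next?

uuuuuuuuuuuqqqqqqqqqqqqqqqqhhhhhhhhhhhhhhhh

Reading off run lengths: u runs 3, 5, 7, 9; q runs 4, 7, 10, 13; h runs 4, 7, 10, 13 — each is linear in n, where the shown terms are n = 2, 3, 4, 5.
Setting n = 6 gives 11, 16, 16 characters in each block.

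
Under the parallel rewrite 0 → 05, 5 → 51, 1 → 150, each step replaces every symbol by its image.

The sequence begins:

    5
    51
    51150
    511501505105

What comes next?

5115015051051505105511500551

Rewriting each symbol of 511501505105: 5→51, 1→150, 1→150, 5→51, 0→05, 1→150, 5→51, 0→05, 5→51, 1→150, 0→05, 5→51, which concatenates to 51 150 150 51 05 150 51 05 51 150 05 51.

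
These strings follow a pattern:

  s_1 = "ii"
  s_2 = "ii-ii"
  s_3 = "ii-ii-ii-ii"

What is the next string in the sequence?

ii-ii-ii-ii-ii-ii-ii-ii

s(k+1) = s(k)·-·s(k) — each term doubles the last with '-' between the halves.
So the next term is two copies of ii-ii-ii-ii with '-' between the halves.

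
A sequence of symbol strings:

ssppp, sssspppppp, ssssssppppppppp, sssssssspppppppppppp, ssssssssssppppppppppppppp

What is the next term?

The n-th term is 2n s's then 3n p's (n = 1, 2, …).
Setting n = 6 gives 12, 18 characters in each block.

sssssssssssspppppppppppppppppp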